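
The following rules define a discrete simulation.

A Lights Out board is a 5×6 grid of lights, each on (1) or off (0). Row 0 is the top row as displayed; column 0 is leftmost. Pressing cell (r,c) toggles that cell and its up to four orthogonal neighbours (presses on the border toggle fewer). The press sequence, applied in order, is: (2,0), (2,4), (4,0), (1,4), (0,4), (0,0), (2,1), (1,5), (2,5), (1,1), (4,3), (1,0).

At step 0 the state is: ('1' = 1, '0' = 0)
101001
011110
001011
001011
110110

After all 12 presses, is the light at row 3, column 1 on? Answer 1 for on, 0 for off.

0) 101001
011110
001011
001011
110110
1) 101001
111110
111011
101011
110110
2) 101001
111100
111100
101001
110110
3) 101001
111100
111100
001001
000110
4) 101011
111011
111110
001001
000110
5) 101100
111001
111110
001001
000110
6) 011100
011001
111110
001001
000110
7) 011100
001001
000110
011001
000110
8) 011101
001010
000111
011001
000110
9) 011101
001011
000100
011000
000110
10) 001101
110011
010100
011000
000110
11) 001101
110011
010100
011100
001000
12) 101101
000011
110100
011100
001000

1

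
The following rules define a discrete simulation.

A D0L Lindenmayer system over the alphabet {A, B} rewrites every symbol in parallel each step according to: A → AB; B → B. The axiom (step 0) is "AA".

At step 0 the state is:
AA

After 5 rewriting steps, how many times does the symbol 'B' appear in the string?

0) AA
1) ABAB
2) ABBABB
3) ABBBABBB
4) ABBBBABBBB
5) ABBBBBABBBBB

10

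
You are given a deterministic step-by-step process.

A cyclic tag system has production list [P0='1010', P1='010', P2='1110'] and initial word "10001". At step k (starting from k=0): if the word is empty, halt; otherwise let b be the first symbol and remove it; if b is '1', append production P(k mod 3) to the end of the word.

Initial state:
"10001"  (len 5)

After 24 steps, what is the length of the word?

gen 0: "10001"  (len 5)
gen 1: "00011010"  (len 8)
gen 2: "0011010"  (len 7)
gen 3: "011010"  (len 6)
gen 4: "11010"  (len 5)
gen 5: "1010010"  (len 7)
gen 6: "0100101110"  (len 10)
gen 7: "100101110"  (len 9)
gen 8: "00101110010"  (len 11)
gen 9: "0101110010"  (len 10)
gen 10: "101110010"  (len 9)
gen 11: "01110010010"  (len 11)
gen 12: "1110010010"  (len 10)
gen 13: "1100100101010"  (len 13)
gen 14: "100100101010010"  (len 15)
gen 15: "001001010100101110"  (len 18)
gen 16: "01001010100101110"  (len 17)
gen 17: "1001010100101110"  (len 16)
gen 18: "0010101001011101110"  (len 19)
gen 19: "010101001011101110"  (len 18)
gen 20: "10101001011101110"  (len 17)
gen 21: "01010010111011101110"  (len 20)
gen 22: "1010010111011101110"  (len 19)
gen 23: "010010111011101110010"  (len 21)
gen 24: "10010111011101110010"  (len 20)

20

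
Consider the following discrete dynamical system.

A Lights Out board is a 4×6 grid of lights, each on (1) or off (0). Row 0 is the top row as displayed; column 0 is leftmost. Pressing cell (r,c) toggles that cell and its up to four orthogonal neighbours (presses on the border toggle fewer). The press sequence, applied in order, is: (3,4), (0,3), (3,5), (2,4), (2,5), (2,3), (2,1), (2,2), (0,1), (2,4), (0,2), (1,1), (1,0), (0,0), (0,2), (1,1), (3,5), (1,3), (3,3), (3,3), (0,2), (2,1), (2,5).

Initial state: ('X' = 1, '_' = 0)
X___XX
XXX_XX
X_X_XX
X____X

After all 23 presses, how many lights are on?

16

0) X___XX
XXX_XX
X_X_XX
X____X
1) X___XX
XXX_XX
X_X__X
X__XX_
2) X_XX_X
XXXXXX
X_X__X
X__XX_
3) X_XX_X
XXXXXX
X_X___
X__X_X
4) X_XX_X
XXXX_X
X_XXXX
X__XXX
5) X_XX_X
XXXX__
X_XX__
X__XX_
6) X_XX_X
XXX___
X___X_
X___X_
7) X_XX_X
X_X___
_XX_X_
XX__X_
8) X_XX_X
X_____
___XX_
XXX_X_
9) _X_X_X
XX____
___XX_
XXX_X_
10) _X_X_X
XX__X_
_____X
XXX___
11) __X__X
XXX_X_
_____X
XXX___
12) _XX__X
____X_
_X___X
XXX___
13) XXX__X
XX__X_
XX___X
XXX___
14) __X__X
_X__X_
XX___X
XXX___
15) _X_X_X
_XX_X_
XX___X
XXX___
16) ___X_X
X___X_
X____X
XXX___
17) ___X_X
X___X_
X_____
XXX_XX
18) _____X
X_XX__
X__X__
XXX_XX
19) _____X
X_XX__
X_____
XX_X_X
20) _____X
X_XX__
X__X__
XXX_XX
21) _XXX_X
X__X__
X__X__
XXX_XX
22) _XXX_X
XX_X__
_XXX__
X_X_XX
23) _XXX_X
XX_X_X
_XXXXX
X_X_X_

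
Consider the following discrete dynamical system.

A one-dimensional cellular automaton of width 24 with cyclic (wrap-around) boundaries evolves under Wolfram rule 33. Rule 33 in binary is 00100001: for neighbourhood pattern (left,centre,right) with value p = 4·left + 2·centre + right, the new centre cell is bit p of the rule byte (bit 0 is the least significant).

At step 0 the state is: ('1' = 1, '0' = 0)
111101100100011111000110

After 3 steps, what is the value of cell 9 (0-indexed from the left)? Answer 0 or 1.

t=0: 111101100100011111000110
t=1: 000010000001000000010001
t=2: 011000111100011111000100
t=3: 000010000001000000010001

0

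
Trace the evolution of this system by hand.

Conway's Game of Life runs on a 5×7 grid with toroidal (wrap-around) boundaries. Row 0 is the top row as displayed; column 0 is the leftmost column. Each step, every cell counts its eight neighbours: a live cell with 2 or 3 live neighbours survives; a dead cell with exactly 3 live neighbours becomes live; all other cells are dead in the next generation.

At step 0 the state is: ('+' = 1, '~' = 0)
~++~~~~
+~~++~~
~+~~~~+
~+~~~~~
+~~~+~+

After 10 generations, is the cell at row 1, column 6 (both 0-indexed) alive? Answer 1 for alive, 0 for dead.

k=0  ~++~~~~
+~~++~~
~+~~~~+
~+~~~~~
+~~~+~+
k=1  ~++~+++
+~~+~~~
~++~~~~
~+~~~++
+~+~~~~
k=2  ~~+~+++
+~~++++
~++~~~+
~~~~~~+
~~+++~~
k=3  +++~~~~
~~~~~~~
~++++~~
++~~~+~
~~+~+~+
k=4  ++++~~~
+~~~~~~
+++++~~
+~~~~++
~~++~++
k=5  +~~++~~
~~~~+~+
~~++++~
~~~~~~~
~~~+~+~
k=6  ~~~+~~+
~~+~~~+
~~~+++~
~~+~~+~
~~~+~~~
k=7  ~~++~~~
~~+~~~+
~~+++++
~~+~~+~
~~+++~~
k=8  ~+~~+~~
~+~~~~+
~++~+~+
~+~~~~+
~+~~+~~
k=9  ~++~~+~
~+~+~~~
~++~~~+
~+~+~~~
~++~~+~
k=10  +~~++~~
~~~+~~~
~+~+~~~
~~~+~~~
+~~++~~

0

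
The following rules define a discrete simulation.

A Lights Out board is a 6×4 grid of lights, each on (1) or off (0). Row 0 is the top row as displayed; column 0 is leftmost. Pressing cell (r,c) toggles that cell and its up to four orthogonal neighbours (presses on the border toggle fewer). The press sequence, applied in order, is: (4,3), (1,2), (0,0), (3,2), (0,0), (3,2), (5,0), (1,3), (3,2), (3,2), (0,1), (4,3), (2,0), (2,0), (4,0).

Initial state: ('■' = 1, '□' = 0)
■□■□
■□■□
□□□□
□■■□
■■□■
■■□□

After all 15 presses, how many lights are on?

k=0  ■□■□
■□■□
□□□□
□■■□
■■□■
■■□□
k=1  ■□■□
■□■□
□□□□
□■■■
■■■□
■■□■
k=2  ■□□□
■■□■
□□■□
□■■■
■■■□
■■□■
k=3  □■□□
□■□■
□□■□
□■■■
■■■□
■■□■
k=4  □■□□
□■□■
□□□□
□□□□
■■□□
■■□■
k=5  ■□□□
■■□■
□□□□
□□□□
■■□□
■■□■
k=6  ■□□□
■■□■
□□■□
□■■■
■■■□
■■□■
k=7  ■□□□
■■□■
□□■□
□■■■
□■■□
□□□■
k=8  ■□□■
■■■□
□□■■
□■■■
□■■□
□□□■
k=9  ■□□■
■■■□
□□□■
□□□□
□■□□
□□□■
k=10  ■□□■
■■■□
□□■■
□■■■
□■■□
□□□■
k=11  □■■■
■□■□
□□■■
□■■■
□■■□
□□□■
k=12  □■■■
■□■□
□□■■
□■■□
□■□■
□□□□
k=13  □■■■
□□■□
■■■■
■■■□
□■□■
□□□□
k=14  □■■■
■□■□
□□■■
□■■□
□■□■
□□□□
k=15  □■■■
■□■□
□□■■
■■■□
■□□■
■□□□

13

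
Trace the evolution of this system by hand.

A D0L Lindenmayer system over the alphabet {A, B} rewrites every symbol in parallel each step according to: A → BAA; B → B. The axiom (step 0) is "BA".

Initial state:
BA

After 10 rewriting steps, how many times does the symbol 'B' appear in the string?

gen 0: BA
gen 1: BBAA
gen 2: BBBAABAA
gen 3: BBBBAABAABBAABAA
gen 4: BBBBBAABAABBAABAABBBAABAABBAABAA
gen 5: BBBBBBAABAABBAABAABBBAABAABBAABAABBBBAABAABBAABAABBBAABAABBAABAA
gen 6: BBBBBBBAABAABBAABAABBBAABAABBAABAABBBBAABAABBAABAABBBAABAA…AABAABBAABAABBBAABAABBAABAABBBBAABAABBAABAABBBAABAABBAABAA  (len 128)
gen 7: BBBBBBBBAABAABBAABAABBBAABAABBAABAABBBBAABAABBAABAABBBAABA…AABAABBAABAABBBAABAABBAABAABBBBAABAABBAABAABBBAABAABBAABAA  (len 256)
gen 8: BBBBBBBBBAABAABBAABAABBBAABAABBAABAABBBBAABAABBAABAABBBAAB…AABAABBAABAABBBAABAABBAABAABBBBAABAABBAABAABBBAABAABBAABAA  (len 512)
gen 9: BBBBBBBBBBAABAABBAABAABBBAABAABBAABAABBBBAABAABBAABAABBBAA…AABAABBAABAABBBAABAABBAABAABBBBAABAABBAABAABBBAABAABBAABAA  (len 1024)
gen 10: BBBBBBBBBBBAABAABBAABAABBBAABAABBAABAABBBBAABAABBAABAABBBA…AABAABBAABAABBBAABAABBAABAABBBBAABAABBAABAABBBAABAABBAABAA  (len 2048)

1024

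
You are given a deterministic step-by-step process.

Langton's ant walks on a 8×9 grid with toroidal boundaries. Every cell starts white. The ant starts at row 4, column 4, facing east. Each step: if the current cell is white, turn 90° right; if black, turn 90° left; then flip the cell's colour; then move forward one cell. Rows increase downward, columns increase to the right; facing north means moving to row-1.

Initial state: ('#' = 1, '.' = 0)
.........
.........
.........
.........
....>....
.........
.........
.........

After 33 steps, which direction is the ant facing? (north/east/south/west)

gen 0: .........
.........
.........
.........
....>....
.........
.........
.........
gen 1: .........
.........
.........
.........
....#....
....v....
.........
.........
gen 2: .........
.........
.........
.........
....#....
...<#....
.........
.........
gen 3: .........
.........
.........
.........
...^#....
...##....
.........
.........
gen 4: .........
.........
.........
.........
...#>....
...##....
.........
.........
gen 5: .........
.........
.........
....^....
...#.....
...##....
.........
.........
gen 6: .........
.........
.........
....#>...
...#.....
...##....
.........
.........
gen 7: .........
.........
.........
....##...
...#.v...
...##....
.........
.........
gen 8: .........
.........
.........
....##...
...#<#...
...##....
.........
.........
gen 9: .........
.........
.........
....^#...
...###...
...##....
.........
.........
gen 10: .........
.........
.........
...<.#...
...###...
...##....
.........
.........
gen 11: .........
.........
...^.....
...#.#...
...###...
...##....
.........
.........
gen 12: .........
.........
...#>....
...#.#...
...###...
...##....
.........
.........
gen 13: .........
.........
...##....
...#v#...
...###...
...##....
.........
.........
gen 14: .........
.........
...##....
...<##...
...###...
...##....
.........
.........
gen 15: .........
.........
...##....
....##...
...v##...
...##....
.........
.........
gen 16: .........
.........
...##....
....##...
....>#...
...##....
.........
.........
gen 17: .........
.........
...##....
....^#...
.....#...
...##....
.........
.........
gen 18: .........
.........
...##....
...<.#...
.....#...
...##....
.........
.........
gen 19: .........
.........
...^#....
...#.#...
.....#...
...##....
.........
.........
gen 20: .........
.........
..<.#....
...#.#...
.....#...
...##....
.........
.........
gen 21: .........
..^......
..#.#....
...#.#...
.....#...
...##....
.........
.........
gen 22: .........
..#>.....
..#.#....
...#.#...
.....#...
...##....
.........
.........
gen 23: .........
..##.....
..#v#....
...#.#...
.....#...
...##....
.........
.........
gen 24: .........
..##.....
..<##....
...#.#...
.....#...
...##....
.........
.........
gen 25: .........
..##.....
...##....
..v#.#...
.....#...
...##....
.........
.........
gen 26: .........
..##.....
...##....
.<##.#...
.....#...
...##....
.........
.........
gen 27: .........
..##.....
.^.##....
.###.#...
.....#...
...##....
.........
.........
gen 28: .........
..##.....
.#>##....
.###.#...
.....#...
...##....
.........
.........
gen 29: .........
..##.....
.####....
.#v#.#...
.....#...
...##....
.........
.........
gen 30: .........
..##.....
.####....
.#.>.#...
.....#...
...##....
.........
.........
gen 31: .........
..##.....
.##^#....
.#...#...
.....#...
...##....
.........
.........
gen 32: .........
..##.....
.#<.#....
.#...#...
.....#...
...##....
.........
.........
gen 33: .........
..##.....
.#..#....
.#v..#...
.....#...
...##....
.........
.........

south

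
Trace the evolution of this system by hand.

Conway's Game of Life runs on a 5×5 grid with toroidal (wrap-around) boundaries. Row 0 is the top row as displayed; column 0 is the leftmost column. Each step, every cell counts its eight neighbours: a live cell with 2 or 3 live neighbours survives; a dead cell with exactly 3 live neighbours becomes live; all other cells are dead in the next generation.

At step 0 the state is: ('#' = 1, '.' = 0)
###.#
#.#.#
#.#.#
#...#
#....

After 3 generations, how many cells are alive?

k=0  ###.#
#.#.#
#.#.#
#...#
#....
k=1  ..#..
..#..
.....
...#.
...#.
k=2  ..##.
.....
.....
.....
..##.
k=3  ..##.
.....
.....
.....
..##.

4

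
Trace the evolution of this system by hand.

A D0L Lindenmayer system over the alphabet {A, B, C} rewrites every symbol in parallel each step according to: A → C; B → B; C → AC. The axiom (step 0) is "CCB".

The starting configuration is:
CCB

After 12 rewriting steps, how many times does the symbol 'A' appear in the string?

288

gen 0: CCB
gen 1: ACACB
gen 2: CACCACB
gen 3: ACCACACCACB
gen 4: CACACCACCACACCACB
gen 5: ACCACCACACCACACCACCACACCACB
gen 6: CACACCACACCACCACACCACCACACCACACCACCACACCACB
gen 7: ACCACCACACCACCACACCACACCACCACACCACACCACCACACCACCACACCACACCACCACACCACB
gen 8: CACACCACACCACCACACCACACCACCACACCACCACACCACACCACCACACCACCACACCACACCACCACACCACACCACCACACCACCACACCACACCACCACACCACB
gen 9: ACCACCACACCACCACACCACACCACCACACCACCACACCACACCACCACACCACACC…ACCACACCACACCACCACACCACACCACCACACCACCACACCACACCACCACACCACB  (len 179)
gen 10: CACACCACACCACCACACCACACCACCACACCACCACACCACACCACCACACCACACC…ACCACACCACACCACCACACCACACCACCACACCACCACACCACACCACCACACCACB  (len 289)
gen 11: ACCACCACACCACCACACCACACCACCACACCACCACACCACACCACCACACCACACC…ACCACACCACACCACCACACCACACCACCACACCACCACACCACACCACCACACCACB  (len 467)
gen 12: CACACCACACCACCACACCACACCACCACACCACCACACCACACCACCACACCACACC…ACCACACCACACCACCACACCACACCACCACACCACCACACCACACCACCACACCACB  (len 755)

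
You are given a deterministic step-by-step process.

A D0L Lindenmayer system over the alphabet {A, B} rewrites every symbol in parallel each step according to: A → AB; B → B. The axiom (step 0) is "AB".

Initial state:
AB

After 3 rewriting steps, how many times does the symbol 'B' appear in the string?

4

gen 0: AB
gen 1: ABB
gen 2: ABBB
gen 3: ABBBB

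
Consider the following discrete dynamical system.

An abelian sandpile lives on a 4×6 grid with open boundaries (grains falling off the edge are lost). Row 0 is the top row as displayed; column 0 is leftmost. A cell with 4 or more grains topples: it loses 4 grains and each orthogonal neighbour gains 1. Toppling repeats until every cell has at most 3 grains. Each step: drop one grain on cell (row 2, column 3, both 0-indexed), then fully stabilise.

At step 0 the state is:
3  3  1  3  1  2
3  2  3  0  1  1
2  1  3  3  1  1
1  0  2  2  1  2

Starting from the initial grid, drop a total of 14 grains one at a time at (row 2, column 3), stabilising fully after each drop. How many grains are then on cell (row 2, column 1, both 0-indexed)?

[0] 3  3  1  3  1  2
3  2  3  0  1  1
2  1  3  3  1  1
1  0  2  2  1  2
[1] 3  3  2  3  1  2
3  3  0  2  1  1
2  2  1  1  2  1
1  0  3  3  1  2
[2] 3  3  2  3  1  2
3  3  0  2  1  1
2  2  1  2  2  1
1  0  3  3  1  2
[3] 3  3  2  3  1  2
3  3  0  2  1  1
2  2  1  3  2  1
1  0  3  3  1  2
[4] 3  3  2  3  1  2
3  3  0  3  1  1
2  2  3  1  3  1
1  1  0  1  2  2
[5] 3  3  2  3  1  2
3  3  0  3  1  1
2  2  3  2  3  1
1  1  0  1  2  2
[6] 3  3  2  3  1  2
3  3  0  3  1  1
2  2  3  3  3  1
1  1  0  1  2  2
[7] 3  3  3  0  2  2
3  3  2  1  3  1
2  3  0  3  0  2
1  1  1  2  3  2
[8] 3  3  3  0  2  2
3  3  2  2  3  1
2  3  1  0  1  2
1  1  1  3  3  2
[9] 3  3  3  0  2  2
3  3  2  2  3  1
2  3  1  1  1  2
1  1  1  3  3  2
[10] 3  3  3  0  2  2
3  3  2  2  3  1
2  3  1  2  1  2
1  1  1  3  3  2
[11] 3  3  3  0  2  2
3  3  2  2  3  1
2  3  1  3  1  2
1  1  1  3  3  2
[12] 3  3  3  0  2  2
3  3  2  3  3  1
2  3  2  1  3  2
1  1  2  1  0  3
[13] 3  3  3  0  2  2
3  3  2  3  3  1
2  3  2  2  3  2
1  1  2  1  0  3
[14] 3  3  3  0  2  2
3  3  2  3  3  1
2  3  2  3  3  2
1  1  2  1  0  3

3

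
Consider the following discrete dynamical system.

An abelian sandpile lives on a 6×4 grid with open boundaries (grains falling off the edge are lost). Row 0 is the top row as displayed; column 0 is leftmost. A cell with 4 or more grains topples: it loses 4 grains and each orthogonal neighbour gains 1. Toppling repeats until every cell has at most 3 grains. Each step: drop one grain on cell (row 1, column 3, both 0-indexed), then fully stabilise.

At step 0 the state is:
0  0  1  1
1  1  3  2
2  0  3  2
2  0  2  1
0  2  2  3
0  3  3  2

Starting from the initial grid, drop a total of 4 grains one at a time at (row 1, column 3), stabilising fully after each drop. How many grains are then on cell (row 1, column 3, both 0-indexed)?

gen 0: 0  0  1  1
1  1  3  2
2  0  3  2
2  0  2  1
0  2  2  3
0  3  3  2
gen 1: 0  0  1  1
1  1  3  3
2  0  3  2
2  0  2  1
0  2  2  3
0  3  3  2
gen 2: 0  0  2  2
1  2  1  2
2  1  1  0
2  0  3  2
0  2  2  3
0  3  3  2
gen 3: 0  0  2  2
1  2  1  3
2  1  1  0
2  0  3  2
0  2  2  3
0  3  3  2
gen 4: 0  0  2  3
1  2  2  0
2  1  1  1
2  0  3  2
0  2  2  3
0  3  3  2

0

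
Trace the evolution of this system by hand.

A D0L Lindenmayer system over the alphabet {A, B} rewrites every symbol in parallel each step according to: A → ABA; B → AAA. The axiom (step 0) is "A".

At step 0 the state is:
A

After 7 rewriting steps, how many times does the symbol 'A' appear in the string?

gen 0: A
gen 1: ABA
gen 2: ABAAAAABA
gen 3: ABAAAAABAABAABAABAABAAAAABA
gen 4: ABAAAAABAABAABAABAABAAAAABAABAAAAABAABAAAAABAABAAAAABAABAAAAABAABAABAABAABAAAAABA
gen 5: ABAAAAABAABAABAABAABAAAAABAABAAAAABAABAAAAABAABAAAAABAABAA…AABAABAAAAABAABAAAAABAABAAAAABAABAAAAABAABAABAABAABAAAAABA  (len 243)
gen 6: ABAAAAABAABAABAABAABAAAAABAABAAAAABAABAAAAABAABAAAAABAABAA…AABAABAAAAABAABAAAAABAABAAAAABAABAAAAABAABAABAABAABAAAAABA  (len 729)
gen 7: ABAAAAABAABAABAABAABAAAAABAABAAAAABAABAAAAABAABAAAAABAABAA…AABAABAAAAABAABAAAAABAABAAAAABAABAAAAABAABAABAABAABAAAAABA  (len 2187)

1640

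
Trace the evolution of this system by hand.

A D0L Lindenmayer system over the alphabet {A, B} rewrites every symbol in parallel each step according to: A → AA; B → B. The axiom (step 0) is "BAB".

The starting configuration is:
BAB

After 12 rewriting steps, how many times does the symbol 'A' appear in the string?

4096

0) BAB
1) BAAB
2) BAAAAB
3) BAAAAAAAAB
4) BAAAAAAAAAAAAAAAAB
5) BAAAAAAAAAAAAAAAAAAAAAAAAAAAAAAAAB
6) BAAAAAAAAAAAAAAAAAAAAAAAAAAAAAAAAAAAAAAAAAAAAAAAAAAAAAAAAAAAAAAAAB
7) BAAAAAAAAAAAAAAAAAAAAAAAAAAAAAAAAAAAAAAAAAAAAAAAAAAAAAAAAA…AAAAAAAAAAAAAAAAAAAAAAAAAAAAAAAAAAAAAAAAAAAAAAAAAAAAAAAAAB  (len 130)
8) BAAAAAAAAAAAAAAAAAAAAAAAAAAAAAAAAAAAAAAAAAAAAAAAAAAAAAAAAA…AAAAAAAAAAAAAAAAAAAAAAAAAAAAAAAAAAAAAAAAAAAAAAAAAAAAAAAAAB  (len 258)
9) BAAAAAAAAAAAAAAAAAAAAAAAAAAAAAAAAAAAAAAAAAAAAAAAAAAAAAAAAA…AAAAAAAAAAAAAAAAAAAAAAAAAAAAAAAAAAAAAAAAAAAAAAAAAAAAAAAAAB  (len 514)
10) BAAAAAAAAAAAAAAAAAAAAAAAAAAAAAAAAAAAAAAAAAAAAAAAAAAAAAAAAA…AAAAAAAAAAAAAAAAAAAAAAAAAAAAAAAAAAAAAAAAAAAAAAAAAAAAAAAAAB  (len 1026)
11) BAAAAAAAAAAAAAAAAAAAAAAAAAAAAAAAAAAAAAAAAAAAAAAAAAAAAAAAAA…AAAAAAAAAAAAAAAAAAAAAAAAAAAAAAAAAAAAAAAAAAAAAAAAAAAAAAAAAB  (len 2050)
12) BAAAAAAAAAAAAAAAAAAAAAAAAAAAAAAAAAAAAAAAAAAAAAAAAAAAAAAAAA…AAAAAAAAAAAAAAAAAAAAAAAAAAAAAAAAAAAAAAAAAAAAAAAAAAAAAAAAAB  (len 4098)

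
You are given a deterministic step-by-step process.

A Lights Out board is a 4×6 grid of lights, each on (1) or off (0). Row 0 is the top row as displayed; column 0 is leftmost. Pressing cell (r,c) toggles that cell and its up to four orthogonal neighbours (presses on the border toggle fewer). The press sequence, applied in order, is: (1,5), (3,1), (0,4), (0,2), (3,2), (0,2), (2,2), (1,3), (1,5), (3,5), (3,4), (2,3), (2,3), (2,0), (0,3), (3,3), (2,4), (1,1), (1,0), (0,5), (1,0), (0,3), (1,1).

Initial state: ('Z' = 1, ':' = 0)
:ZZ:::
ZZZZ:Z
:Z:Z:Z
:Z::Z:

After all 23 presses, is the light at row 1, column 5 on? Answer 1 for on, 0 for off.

0

[0] :ZZ:::
ZZZZ:Z
:Z:Z:Z
:Z::Z:
[1] :ZZ::Z
ZZZZZ:
:Z:Z::
:Z::Z:
[2] :ZZ::Z
ZZZZZ:
:::Z::
Z:Z:Z:
[3] :ZZZZ:
ZZZZ::
:::Z::
Z:Z:Z:
[4] ::::Z:
ZZ:Z::
:::Z::
Z:Z:Z:
[5] ::::Z:
ZZ:Z::
::ZZ::
ZZ:ZZ:
[6] :ZZZZ:
ZZZZ::
::ZZ::
ZZ:ZZ:
[7] :ZZZZ:
ZZ:Z::
:Z::::
ZZZZZ:
[8] :ZZ:Z:
ZZZ:Z:
:Z:Z::
ZZZZZ:
[9] :ZZ:ZZ
ZZZ::Z
:Z:Z:Z
ZZZZZ:
[10] :ZZ:ZZ
ZZZ::Z
:Z:Z::
ZZZZ:Z
[11] :ZZ:ZZ
ZZZ::Z
:Z:ZZ:
ZZZ:Z:
[12] :ZZ:ZZ
ZZZZ:Z
:ZZ:::
ZZZZZ:
[13] :ZZ:ZZ
ZZZ::Z
:Z:ZZ:
ZZZ:Z:
[14] :ZZ:ZZ
:ZZ::Z
Z::ZZ:
:ZZ:Z:
[15] :Z:Z:Z
:ZZZ:Z
Z::ZZ:
:ZZ:Z:
[16] :Z:Z:Z
:ZZZ:Z
Z:::Z:
:Z:Z::
[17] :Z:Z:Z
:ZZZZZ
Z::Z:Z
:Z:ZZ:
[18] :::Z:Z
Z::ZZZ
ZZ:Z:Z
:Z:ZZ:
[19] Z::Z:Z
:Z:ZZZ
:Z:Z:Z
:Z:ZZ:
[20] Z::ZZ:
:Z:ZZ:
:Z:Z:Z
:Z:ZZ:
[21] :::ZZ:
Z::ZZ:
ZZ:Z:Z
:Z:ZZ:
[22] ::Z:::
Z:::Z:
ZZ:Z:Z
:Z:ZZ:
[23] :ZZ:::
:ZZ:Z:
Z::Z:Z
:Z:ZZ:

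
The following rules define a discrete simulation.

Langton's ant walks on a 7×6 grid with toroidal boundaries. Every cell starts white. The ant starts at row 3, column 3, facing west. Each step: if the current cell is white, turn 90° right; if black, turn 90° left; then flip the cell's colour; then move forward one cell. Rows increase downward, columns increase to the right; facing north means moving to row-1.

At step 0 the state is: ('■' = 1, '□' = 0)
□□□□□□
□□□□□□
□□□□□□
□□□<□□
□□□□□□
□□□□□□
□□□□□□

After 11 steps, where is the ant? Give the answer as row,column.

[0] □□□□□□
□□□□□□
□□□□□□
□□□<□□
□□□□□□
□□□□□□
□□□□□□
[1] □□□□□□
□□□□□□
□□□^□□
□□□■□□
□□□□□□
□□□□□□
□□□□□□
[2] □□□□□□
□□□□□□
□□□■>□
□□□■□□
□□□□□□
□□□□□□
□□□□□□
[3] □□□□□□
□□□□□□
□□□■■□
□□□■v□
□□□□□□
□□□□□□
□□□□□□
[4] □□□□□□
□□□□□□
□□□■■□
□□□<■□
□□□□□□
□□□□□□
□□□□□□
[5] □□□□□□
□□□□□□
□□□■■□
□□□□■□
□□□v□□
□□□□□□
□□□□□□
[6] □□□□□□
□□□□□□
□□□■■□
□□□□■□
□□<■□□
□□□□□□
□□□□□□
[7] □□□□□□
□□□□□□
□□□■■□
□□^□■□
□□■■□□
□□□□□□
□□□□□□
[8] □□□□□□
□□□□□□
□□□■■□
□□■>■□
□□■■□□
□□□□□□
□□□□□□
[9] □□□□□□
□□□□□□
□□□■■□
□□■■■□
□□■v□□
□□□□□□
□□□□□□
[10] □□□□□□
□□□□□□
□□□■■□
□□■■■□
□□■□>□
□□□□□□
□□□□□□
[11] □□□□□□
□□□□□□
□□□■■□
□□■■■□
□□■□■□
□□□□v□
□□□□□□

5,4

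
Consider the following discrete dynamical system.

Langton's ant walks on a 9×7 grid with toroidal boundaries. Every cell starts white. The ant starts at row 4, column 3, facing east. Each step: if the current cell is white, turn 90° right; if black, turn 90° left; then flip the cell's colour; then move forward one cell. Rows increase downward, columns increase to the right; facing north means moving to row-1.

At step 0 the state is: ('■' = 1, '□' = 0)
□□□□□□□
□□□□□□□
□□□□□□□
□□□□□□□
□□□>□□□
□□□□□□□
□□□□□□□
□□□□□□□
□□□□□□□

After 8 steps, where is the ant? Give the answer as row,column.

step 0: □□□□□□□
□□□□□□□
□□□□□□□
□□□□□□□
□□□>□□□
□□□□□□□
□□□□□□□
□□□□□□□
□□□□□□□
step 1: □□□□□□□
□□□□□□□
□□□□□□□
□□□□□□□
□□□■□□□
□□□v□□□
□□□□□□□
□□□□□□□
□□□□□□□
step 2: □□□□□□□
□□□□□□□
□□□□□□□
□□□□□□□
□□□■□□□
□□<■□□□
□□□□□□□
□□□□□□□
□□□□□□□
step 3: □□□□□□□
□□□□□□□
□□□□□□□
□□□□□□□
□□^■□□□
□□■■□□□
□□□□□□□
□□□□□□□
□□□□□□□
step 4: □□□□□□□
□□□□□□□
□□□□□□□
□□□□□□□
□□■>□□□
□□■■□□□
□□□□□□□
□□□□□□□
□□□□□□□
step 5: □□□□□□□
□□□□□□□
□□□□□□□
□□□^□□□
□□■□□□□
□□■■□□□
□□□□□□□
□□□□□□□
□□□□□□□
step 6: □□□□□□□
□□□□□□□
□□□□□□□
□□□■>□□
□□■□□□□
□□■■□□□
□□□□□□□
□□□□□□□
□□□□□□□
step 7: □□□□□□□
□□□□□□□
□□□□□□□
□□□■■□□
□□■□v□□
□□■■□□□
□□□□□□□
□□□□□□□
□□□□□□□
step 8: □□□□□□□
□□□□□□□
□□□□□□□
□□□■■□□
□□■<■□□
□□■■□□□
□□□□□□□
□□□□□□□
□□□□□□□

4,3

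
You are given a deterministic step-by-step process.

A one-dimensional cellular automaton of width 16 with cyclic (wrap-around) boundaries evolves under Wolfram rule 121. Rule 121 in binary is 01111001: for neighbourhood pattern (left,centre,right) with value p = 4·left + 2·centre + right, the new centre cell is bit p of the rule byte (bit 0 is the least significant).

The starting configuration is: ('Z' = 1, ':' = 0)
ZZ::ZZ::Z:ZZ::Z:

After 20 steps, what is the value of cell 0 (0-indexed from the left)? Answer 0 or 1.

[0] ZZ::ZZ::Z:ZZ::Z:
[1] ZZZ:ZZZ::ZZZZ::Z
[2] ::ZZZ:ZZ:Z::ZZ:Z
[3] Z:Z:ZZZZZ:Z:ZZZ:
[4] :Z:ZZ:::ZZ:ZZ:ZZ
[5] Z:ZZZZZ:ZZZZZZZZ
[6] ZZZ:::ZZZ:::::::
[7] Z:ZZZ:Z:ZZZZZZZ:
[8] :ZZ:ZZ:ZZ:::::ZZ
[9] ZZZZZZZZZZZZZ:ZZ
[10] ::::::::::::ZZZ:
[11] ZZZZZZZZZZZ:Z:ZZ
[12] ::::::::::ZZ:ZZ:
[13] ZZZZZZZZZ:ZZZZZZ
[14] ::::::::ZZZ:::::
[15] ZZZZZZZ:Z:ZZZZZZ
[16] ::::::ZZ:ZZ:::::
[17] ZZZZZ:ZZZZZZZZZZ
[18] ::::ZZZ:::::::::
[19] ZZZ:Z:ZZZZZZZZZZ
[20] ::ZZ:ZZ:::::::::

0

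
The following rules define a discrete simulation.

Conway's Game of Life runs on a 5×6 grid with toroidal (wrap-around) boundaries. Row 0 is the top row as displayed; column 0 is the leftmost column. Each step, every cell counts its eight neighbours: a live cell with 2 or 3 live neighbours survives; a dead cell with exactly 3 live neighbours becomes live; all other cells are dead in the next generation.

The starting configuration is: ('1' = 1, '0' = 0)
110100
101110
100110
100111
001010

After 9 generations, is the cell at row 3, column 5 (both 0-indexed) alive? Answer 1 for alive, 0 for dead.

0) 110100
101110
100110
100111
001010
1) 100000
100000
100000
111000
001000
2) 010000
110001
100001
101000
101000
3) 001001
010001
000000
100000
101000
4) 001001
100000
100000
010000
100001
5) 010001
110001
110000
010001
110001
6) 001010
001001
001000
001001
011011
7) 101010
011000
011100
101011
111011
8) 000010
100000
000011
000000
001000
9) 000000
000010
000001
000000
000000

0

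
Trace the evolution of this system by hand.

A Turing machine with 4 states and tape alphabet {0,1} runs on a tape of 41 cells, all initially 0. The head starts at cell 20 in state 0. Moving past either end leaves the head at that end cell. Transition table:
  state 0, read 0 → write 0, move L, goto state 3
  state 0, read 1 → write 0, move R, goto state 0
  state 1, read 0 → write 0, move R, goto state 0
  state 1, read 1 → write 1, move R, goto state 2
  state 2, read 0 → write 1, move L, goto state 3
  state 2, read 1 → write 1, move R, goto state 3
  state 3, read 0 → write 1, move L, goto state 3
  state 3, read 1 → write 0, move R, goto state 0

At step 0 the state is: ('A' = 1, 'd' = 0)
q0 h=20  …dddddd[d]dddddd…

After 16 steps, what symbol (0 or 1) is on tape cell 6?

[0] q0 h=20  …dddddd[d]dddddd…
[1] q3 h=19  …dddddd[d]dddddd…
[2] q3 h=18  …dddddd[d]Addddd…
[3] q3 h=17  …dddddd[d]AAdddd…
[4] q3 h=16  …dddddd[d]AAAddd…
[5] q3 h=15  …dddddd[d]AAAAdd…
[6] q3 h=14  …dddddd[d]AAAAAd…
[7] q3 h=13  …dddddd[d]AAAAAA…
[8] q3 h=12  …dddddd[d]AAAAAA…
[9] q3 h=11  …dddddd[d]AAAAAA…
[10] q3 h=10  …dddddd[d]AAAAAA…
[11] q3 h= 9  …dddddd[d]AAAAAA…
[12] q3 h= 8  …dddddd[d]AAAAAA…
[13] q3 h= 7  …dddddd[d]AAAAAA…
[14] q3 h= 6  |dddddd[d]AAAAAA…
[15] q3 h= 5  |ddddd[d]AAAAAA…
[16] q3 h= 4  |dddd[d]AAAAAA…

1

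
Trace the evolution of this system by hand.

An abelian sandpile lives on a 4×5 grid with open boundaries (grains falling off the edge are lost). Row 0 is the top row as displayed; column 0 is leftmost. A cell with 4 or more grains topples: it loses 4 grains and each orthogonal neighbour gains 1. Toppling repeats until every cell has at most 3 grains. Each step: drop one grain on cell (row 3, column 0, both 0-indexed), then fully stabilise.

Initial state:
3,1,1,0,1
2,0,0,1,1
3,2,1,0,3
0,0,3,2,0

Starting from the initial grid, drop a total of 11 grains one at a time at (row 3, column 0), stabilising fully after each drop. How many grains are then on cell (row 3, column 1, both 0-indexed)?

3

t=0: 3,1,1,0,1
2,0,0,1,1
3,2,1,0,3
0,0,3,2,0
t=1: 3,1,1,0,1
2,0,0,1,1
3,2,1,0,3
1,0,3,2,0
t=2: 3,1,1,0,1
2,0,0,1,1
3,2,1,0,3
2,0,3,2,0
t=3: 3,1,1,0,1
2,0,0,1,1
3,2,1,0,3
3,0,3,2,0
t=4: 3,1,1,0,1
3,0,0,1,1
0,3,1,0,3
1,1,3,2,0
t=5: 3,1,1,0,1
3,0,0,1,1
0,3,1,0,3
2,1,3,2,0
t=6: 3,1,1,0,1
3,0,0,1,1
0,3,1,0,3
3,1,3,2,0
t=7: 3,1,1,0,1
3,0,0,1,1
1,3,1,0,3
0,2,3,2,0
t=8: 3,1,1,0,1
3,0,0,1,1
1,3,1,0,3
1,2,3,2,0
t=9: 3,1,1,0,1
3,0,0,1,1
1,3,1,0,3
2,2,3,2,0
t=10: 3,1,1,0,1
3,0,0,1,1
1,3,1,0,3
3,2,3,2,0
t=11: 3,1,1,0,1
3,0,0,1,1
2,3,1,0,3
0,3,3,2,0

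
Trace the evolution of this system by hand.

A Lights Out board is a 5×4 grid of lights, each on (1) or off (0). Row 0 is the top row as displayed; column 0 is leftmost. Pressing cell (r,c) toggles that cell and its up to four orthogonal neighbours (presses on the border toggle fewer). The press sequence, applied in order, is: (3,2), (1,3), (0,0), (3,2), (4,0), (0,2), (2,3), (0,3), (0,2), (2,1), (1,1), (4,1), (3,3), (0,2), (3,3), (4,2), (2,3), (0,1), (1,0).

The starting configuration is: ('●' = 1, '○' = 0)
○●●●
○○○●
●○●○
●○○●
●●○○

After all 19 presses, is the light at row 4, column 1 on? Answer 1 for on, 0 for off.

gen 0: ○●●●
○○○●
●○●○
●○○●
●●○○
gen 1: ○●●●
○○○●
●○○○
●●●○
●●●○
gen 2: ○●●○
○○●○
●○○●
●●●○
●●●○
gen 3: ●○●○
●○●○
●○○●
●●●○
●●●○
gen 4: ●○●○
●○●○
●○●●
●○○●
●●○○
gen 5: ●○●○
●○●○
●○●●
○○○●
○○○○
gen 6: ●●○●
●○○○
●○●●
○○○●
○○○○
gen 7: ●●○●
●○○●
●○○○
○○○○
○○○○
gen 8: ●●●○
●○○○
●○○○
○○○○
○○○○
gen 9: ●○○●
●○●○
●○○○
○○○○
○○○○
gen 10: ●○○●
●●●○
○●●○
○●○○
○○○○
gen 11: ●●○●
○○○○
○○●○
○●○○
○○○○
gen 12: ●●○●
○○○○
○○●○
○○○○
●●●○
gen 13: ●●○●
○○○○
○○●●
○○●●
●●●●
gen 14: ●○●○
○○●○
○○●●
○○●●
●●●●
gen 15: ●○●○
○○●○
○○●○
○○○○
●●●○
gen 16: ●○●○
○○●○
○○●○
○○●○
●○○●
gen 17: ●○●○
○○●●
○○○●
○○●●
●○○●
gen 18: ○●○○
○●●●
○○○●
○○●●
●○○●
gen 19: ●●○○
●○●●
●○○●
○○●●
●○○●

0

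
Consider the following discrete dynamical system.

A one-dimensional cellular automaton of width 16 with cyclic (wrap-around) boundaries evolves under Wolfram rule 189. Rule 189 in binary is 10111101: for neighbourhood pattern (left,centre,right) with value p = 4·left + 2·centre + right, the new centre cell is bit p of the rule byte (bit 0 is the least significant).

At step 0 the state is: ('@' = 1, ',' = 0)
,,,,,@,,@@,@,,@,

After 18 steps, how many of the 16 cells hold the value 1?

step 0: ,,,,,@,,@@,@,,@,
step 1: @@@@,@@,@,@@@,@@
step 2: @@@,@@,@@@@@,@@@
step 3: @@,@@,@@@@@,@@@@
step 4: @,@@,@@@@@,@@@@@
step 5: ,@@,@@@@@,@@@@@@
step 6: @@,@@@@@,@@@@@@,
step 7: @,@@@@@,@@@@@@,@
step 8: ,@@@@@,@@@@@@,@@
step 9: @@@@@,@@@@@@,@@,
step 10: @@@@,@@@@@@,@@,@
step 11: @@@,@@@@@@,@@,@@
step 12: @@,@@@@@@,@@,@@@
step 13: @,@@@@@@,@@,@@@@
step 14: ,@@@@@@,@@,@@@@@
step 15: @@@@@@,@@,@@@@@,
step 16: @@@@@,@@,@@@@@,@
step 17: @@@@,@@,@@@@@,@@
step 18: @@@,@@,@@@@@,@@@

13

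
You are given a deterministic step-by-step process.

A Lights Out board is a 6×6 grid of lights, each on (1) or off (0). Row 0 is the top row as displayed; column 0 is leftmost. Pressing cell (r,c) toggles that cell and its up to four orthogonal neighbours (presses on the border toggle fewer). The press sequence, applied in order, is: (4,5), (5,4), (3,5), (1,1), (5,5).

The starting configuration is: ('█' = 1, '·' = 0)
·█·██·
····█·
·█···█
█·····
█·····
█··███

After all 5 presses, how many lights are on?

step 0: ·█·██·
····█·
·█···█
█·····
█·····
█··███
step 1: ·█·██·
····█·
·█···█
█····█
█···██
█··██·
step 2: ·█·██·
····█·
·█···█
█····█
█····█
█····█
step 3: ·█·██·
····█·
·█····
█···█·
█·····
█····█
step 4: ···██·
███·█·
······
█···█·
█·····
█····█
step 5: ···██·
███·█·
······
█···█·
█····█
█···█·

12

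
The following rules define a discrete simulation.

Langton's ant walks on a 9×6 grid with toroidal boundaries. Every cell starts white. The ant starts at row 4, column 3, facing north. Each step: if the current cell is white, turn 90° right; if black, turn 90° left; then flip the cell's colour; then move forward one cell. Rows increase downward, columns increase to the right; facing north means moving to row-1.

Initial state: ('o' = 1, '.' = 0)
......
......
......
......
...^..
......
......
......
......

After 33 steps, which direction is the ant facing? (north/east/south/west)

east

t=0: ......
......
......
......
...^..
......
......
......
......
t=1: ......
......
......
......
...o>.
......
......
......
......
t=2: ......
......
......
......
...oo.
....v.
......
......
......
t=3: ......
......
......
......
...oo.
...<o.
......
......
......
t=4: ......
......
......
......
...^o.
...oo.
......
......
......
t=5: ......
......
......
......
..<.o.
...oo.
......
......
......
t=6: ......
......
......
..^...
..o.o.
...oo.
......
......
......
t=7: ......
......
......
..o>..
..o.o.
...oo.
......
......
......
t=8: ......
......
......
..oo..
..ovo.
...oo.
......
......
......
t=9: ......
......
......
..oo..
..<oo.
...oo.
......
......
......
t=10: ......
......
......
..oo..
...oo.
..voo.
......
......
......
t=11: ......
......
......
..oo..
...oo.
.<ooo.
......
......
......
t=12: ......
......
......
..oo..
.^.oo.
.oooo.
......
......
......
t=13: ......
......
......
..oo..
.o>oo.
.oooo.
......
......
......
t=14: ......
......
......
..oo..
.oooo.
.ovoo.
......
......
......
t=15: ......
......
......
..oo..
.oooo.
.o.>o.
......
......
......
t=16: ......
......
......
..oo..
.oo^o.
.o..o.
......
......
......
t=17: ......
......
......
..oo..
.o<.o.
.o..o.
......
......
......
t=18: ......
......
......
..oo..
.o..o.
.ov.o.
......
......
......
t=19: ......
......
......
..oo..
.o..o.
.<o.o.
......
......
......
t=20: ......
......
......
..oo..
.o..o.
..o.o.
.v....
......
......
t=21: ......
......
......
..oo..
.o..o.
..o.o.
<o....
......
......
t=22: ......
......
......
..oo..
.o..o.
^.o.o.
oo....
......
......
t=23: ......
......
......
..oo..
.o..o.
o>o.o.
oo....
......
......
t=24: ......
......
......
..oo..
.o..o.
ooo.o.
ov....
......
......
t=25: ......
......
......
..oo..
.o..o.
ooo.o.
o.>...
......
......
t=26: ......
......
......
..oo..
.o..o.
ooo.o.
o.o...
..v...
......
t=27: ......
......
......
..oo..
.o..o.
ooo.o.
o.o...
.<o...
......
t=28: ......
......
......
..oo..
.o..o.
ooo.o.
o^o...
.oo...
......
t=29: ......
......
......
..oo..
.o..o.
ooo.o.
oo>...
.oo...
......
t=30: ......
......
......
..oo..
.o..o.
oo^.o.
oo....
.oo...
......
t=31: ......
......
......
..oo..
.o..o.
o<..o.
oo....
.oo...
......
t=32: ......
......
......
..oo..
.o..o.
o...o.
ov....
.oo...
......
t=33: ......
......
......
..oo..
.o..o.
o...o.
o.>...
.oo...
......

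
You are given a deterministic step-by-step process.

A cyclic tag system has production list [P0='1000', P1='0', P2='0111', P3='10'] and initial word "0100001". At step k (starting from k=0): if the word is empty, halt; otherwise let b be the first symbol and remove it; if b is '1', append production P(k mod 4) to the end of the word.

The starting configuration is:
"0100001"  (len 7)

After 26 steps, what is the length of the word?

16

0) "0100001"  (len 7)
1) "100001"  (len 6)
2) "000010"  (len 6)
3) "00010"  (len 5)
4) "0010"  (len 4)
5) "010"  (len 3)
6) "10"  (len 2)
7) "00111"  (len 5)
8) "0111"  (len 4)
9) "111"  (len 3)
10) "110"  (len 3)
11) "100111"  (len 6)
12) "0011110"  (len 7)
13) "011110"  (len 6)
14) "11110"  (len 5)
15) "11100111"  (len 8)
16) "110011110"  (len 9)
17) "100111101000"  (len 12)
18) "001111010000"  (len 12)
19) "01111010000"  (len 11)
20) "1111010000"  (len 10)
21) "1110100001000"  (len 13)
22) "1101000010000"  (len 13)
23) "1010000100000111"  (len 16)
24) "01000010000011110"  (len 17)
25) "1000010000011110"  (len 16)
26) "0000100000111100"  (len 16)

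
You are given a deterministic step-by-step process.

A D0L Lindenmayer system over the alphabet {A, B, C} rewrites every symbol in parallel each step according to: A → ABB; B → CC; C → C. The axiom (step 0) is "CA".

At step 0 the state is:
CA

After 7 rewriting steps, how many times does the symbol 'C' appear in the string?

25

[0] CA
[1] CABB
[2] CABBCCCC
[3] CABBCCCCCCCC
[4] CABBCCCCCCCCCCCC
[5] CABBCCCCCCCCCCCCCCCC
[6] CABBCCCCCCCCCCCCCCCCCCCC
[7] CABBCCCCCCCCCCCCCCCCCCCCCCCC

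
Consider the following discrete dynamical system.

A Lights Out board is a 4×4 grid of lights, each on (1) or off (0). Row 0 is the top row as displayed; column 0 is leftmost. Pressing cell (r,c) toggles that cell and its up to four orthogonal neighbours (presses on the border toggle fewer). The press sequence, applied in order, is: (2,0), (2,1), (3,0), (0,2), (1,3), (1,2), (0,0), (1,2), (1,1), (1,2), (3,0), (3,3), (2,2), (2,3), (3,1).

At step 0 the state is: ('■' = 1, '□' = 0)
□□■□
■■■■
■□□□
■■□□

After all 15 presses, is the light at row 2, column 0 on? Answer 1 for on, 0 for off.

gen 0: □□■□
■■■■
■□□□
■■□□
gen 1: □□■□
□■■■
□■□□
□■□□
gen 2: □□■□
□□■■
■□■□
□□□□
gen 3: □□■□
□□■■
□□■□
■■□□
gen 4: □■□■
□□□■
□□■□
■■□□
gen 5: □■□□
□□■□
□□■■
■■□□
gen 6: □■■□
□■□■
□□□■
■■□□
gen 7: ■□■□
■■□■
□□□■
■■□□
gen 8: ■□□□
■□■□
□□■■
■■□□
gen 9: ■■□□
□■□□
□■■■
■■□□
gen 10: ■■■□
□□■■
□■□■
■■□□
gen 11: ■■■□
□□■■
■■□■
□□□□
gen 12: ■■■□
□□■■
■■□□
□□■■
gen 13: ■■■□
□□□■
■□■■
□□□■
gen 14: ■■■□
□□□□
■□□□
□□□□
gen 15: ■■■□
□□□□
■■□□
■■■□

1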